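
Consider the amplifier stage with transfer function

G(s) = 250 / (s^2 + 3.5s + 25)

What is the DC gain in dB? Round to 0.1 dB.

20.0 dB

G(0) = 250 / 25 = 10
20 log₁₀(10) ≈ 20.00 dB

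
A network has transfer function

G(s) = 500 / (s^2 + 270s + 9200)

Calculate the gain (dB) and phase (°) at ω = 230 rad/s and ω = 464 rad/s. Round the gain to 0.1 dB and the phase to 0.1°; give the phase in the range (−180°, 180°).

Substitute s = j230:
Numerator: 500 = 500 + j0
Denominator: (j230)^2 + 270(j230) + 9200 = -43700 + j62100
|N| = √(500² + 0²) ≈ 500, ∠N ≈ 0.00°
|D| = √(43700² + 62100²) ≈ 75935, ∠D ≈ 125.13°
|G| = 500 / 75935 ≈ 0.0065846
Gain = 20 log₁₀(0.0065846) ≈ -43.63 dB
∠G = 0.00° − 125.13° = -125.13°

Substitute s = j464:
Numerator: 500 = 500 + j0
Denominator: (j464)^2 + 270(j464) + 9200 = -206096 + j125280
|N| = √(500² + 0²) ≈ 500, ∠N ≈ 0.00°
|D| = √(206096² + 125280²) ≈ 2.4119e+05, ∠D ≈ 148.71°
|G| = 500 / 2.4119e+05 ≈ 0.0020731
Gain = 20 log₁₀(0.0020731) ≈ -53.67 dB
∠G = 0.00° − 148.71° = -148.71°

ω = 230: -43.6 dB, -125.1°; ω = 464: -53.7 dB, -148.7°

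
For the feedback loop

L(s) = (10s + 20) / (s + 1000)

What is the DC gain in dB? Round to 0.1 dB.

-34.0 dB

L(0) = 20 / 1000 = 0.02
20 log₁₀(0.02) ≈ -33.98 dB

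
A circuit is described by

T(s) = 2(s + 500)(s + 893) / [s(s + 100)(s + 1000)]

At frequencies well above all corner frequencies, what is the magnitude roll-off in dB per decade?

-20 dB/decade

Each pole contributes −20 dB/decade at high frequency; each zero contributes +20 dB/decade.
Net: 2 zero(s) − 3 pole(s) → -20 dB/decade.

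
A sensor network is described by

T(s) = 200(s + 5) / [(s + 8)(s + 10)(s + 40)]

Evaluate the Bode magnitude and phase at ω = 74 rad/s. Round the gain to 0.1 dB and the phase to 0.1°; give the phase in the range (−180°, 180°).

-30.0 dB, -141.6°

At s = jω = j74:
zero (s+5): 5 + j74 → |·| = √(5²+74²) = √5501 ≈ 74.169, ∠ = arctan(74/5) ≈ 86.13°
pole (s+8): 8 + j74 → |·| = √(8²+74²) = √5540 ≈ 74.431, ∠ = arctan(74/8) ≈ 83.83°
pole (s+10): 10 + j74 → |·| = √(10²+74²) = √5576 ≈ 74.673, ∠ = arctan(74/10) ≈ 82.30°
pole (s+40): 40 + j74 → |·| = √(40²+74²) = √7076 ≈ 84.119, ∠ = arctan(74/40) ≈ 61.61°
|T| = 200 · 74.169 / 4.6753e+05 ≈ 0.031728
Gain = 20 log₁₀(0.031728) ≈ -29.97 dB
∠T = 86.13° − 227.74° = -141.61°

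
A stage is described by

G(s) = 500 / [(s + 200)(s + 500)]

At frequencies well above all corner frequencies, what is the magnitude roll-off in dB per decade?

-40 dB/decade

Each pole contributes −20 dB/decade at high frequency; each zero contributes +20 dB/decade.
Net: 0 zero(s) − 2 pole(s) → -40 dB/decade.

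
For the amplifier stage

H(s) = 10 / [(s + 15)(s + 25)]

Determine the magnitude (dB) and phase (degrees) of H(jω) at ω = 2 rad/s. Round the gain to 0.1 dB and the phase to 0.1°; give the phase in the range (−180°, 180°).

At s = jω = j2:
pole (s+15): 15 + j2 → |·| = √(15²+2²) = √229 ≈ 15.133, ∠ = arctan(2/15) ≈ 7.59°
pole (s+25): 25 + j2 → |·| = √(25²+2²) = √629 ≈ 25.08, ∠ = arctan(2/25) ≈ 4.57°
|H| = 10 / 379.54 ≈ 0.026348
Gain = 20 log₁₀(0.026348) ≈ -31.59 dB
∠H = 0.00° − 12.16° = -12.16°

-31.6 dB, -12.2°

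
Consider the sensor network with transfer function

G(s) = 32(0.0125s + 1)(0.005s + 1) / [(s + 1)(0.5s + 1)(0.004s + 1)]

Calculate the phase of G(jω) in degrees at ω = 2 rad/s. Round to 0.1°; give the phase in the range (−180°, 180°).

At ω = 2 rad/s:
zero (1 + j2·0.0125) = 1 + j0.025 → |·| ≈ 1.0003, ∠ ≈ 1.43°
zero (1 + j2·0.005) = 1 + j0.01 → |·| ≈ 1, ∠ ≈ 0.57°
pole (1 + j2·1) = 1 + j2 → |·| ≈ 2.2361, ∠ ≈ 63.43°
pole (1 + j2·0.5) = 1 + j1 → |·| ≈ 1.4142, ∠ ≈ 45.00°
pole (1 + j2·0.004) = 1 + j0.008 → |·| ≈ 1, ∠ ≈ 0.46°
∠G = (1.43° + 0.57°) − (63.43° + 45.00° + 0.46°) = -106.89°

-106.9°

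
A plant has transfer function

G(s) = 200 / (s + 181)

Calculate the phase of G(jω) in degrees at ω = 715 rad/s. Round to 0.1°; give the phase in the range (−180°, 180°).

At s = jω = j715:
pole (s+181): 181 + j715 → |·| = √(181²+715²) = √543986 ≈ 737.55, ∠ = arctan(715/181) ≈ 75.79°
∠G = 0.00° − 75.79° = -75.79°

-75.8°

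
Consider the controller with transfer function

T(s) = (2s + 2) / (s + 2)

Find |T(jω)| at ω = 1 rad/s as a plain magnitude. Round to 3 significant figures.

Substitute s = j1:
Numerator: 2(j1) + 2 = 2 + j2
Denominator: (j1) + 2 = 2 + j1
|N| = √(2² + 2²) ≈ 2.8284, ∠N ≈ 45.00°
|D| = √(2² + 1²) ≈ 2.2361, ∠D ≈ 26.57°
|T| = 2.8284 / 2.2361 ≈ 1.2649

1.26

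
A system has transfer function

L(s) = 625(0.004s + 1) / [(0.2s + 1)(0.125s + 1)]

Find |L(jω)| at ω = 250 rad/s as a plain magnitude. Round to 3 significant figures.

At ω = 250 rad/s:
zero (1 + j250·0.004) = 1 + j1 → |·| ≈ 1.4142, ∠ ≈ 45.00°
pole (1 + j250·0.2) = 1 + j50 → |·| ≈ 50.01, ∠ ≈ 88.85°
pole (1 + j250·0.125) = 1 + j31.25 → |·| ≈ 31.266, ∠ ≈ 88.17°
|L| = 625 · 1.4142 / (50.01 · 31.266) ≈ 0.56528

0.565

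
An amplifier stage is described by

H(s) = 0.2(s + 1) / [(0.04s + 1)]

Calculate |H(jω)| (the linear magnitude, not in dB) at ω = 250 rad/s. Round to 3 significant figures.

4.98

At ω = 250 rad/s:
zero (1 + j250·1) = 1 + j250 → |·| ≈ 250, ∠ ≈ 89.77°
pole (1 + j250·0.04) = 1 + j10 → |·| ≈ 10.05, ∠ ≈ 84.29°
|H| = 0.2 · 250 / (10.05) ≈ 4.9751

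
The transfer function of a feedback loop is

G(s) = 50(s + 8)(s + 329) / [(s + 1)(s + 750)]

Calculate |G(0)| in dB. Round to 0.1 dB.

44.9 dB

G(0) = 50·8·329 / (1·750) ≈ 175.47
20 log₁₀(175.47) ≈ 44.88 dB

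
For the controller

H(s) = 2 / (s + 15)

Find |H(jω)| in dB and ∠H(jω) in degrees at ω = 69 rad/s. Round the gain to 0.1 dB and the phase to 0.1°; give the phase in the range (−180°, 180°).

Substitute s = j69:
Numerator: 2 = 2 + j0
Denominator: (j69) + 15 = 15 + j69
|N| = √(2² + 0²) ≈ 2, ∠N ≈ 0.00°
|D| = √(15² + 69²) ≈ 70.612, ∠D ≈ 77.74°
|H| = 2 / 70.612 ≈ 0.028324
Gain = 20 log₁₀(0.028324) ≈ -30.96 dB
∠H = 0.00° − 77.74° = -77.74°

-31.0 dB, -77.7°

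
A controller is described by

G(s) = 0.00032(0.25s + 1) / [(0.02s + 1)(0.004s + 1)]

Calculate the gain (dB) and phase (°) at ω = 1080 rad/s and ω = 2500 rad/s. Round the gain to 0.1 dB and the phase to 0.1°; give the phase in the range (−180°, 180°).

At ω = 1080 rad/s:
zero (1 + j1080·0.25) = 1 + j270 → |·| ≈ 270, ∠ ≈ 89.79°
pole (1 + j1080·0.02) = 1 + j21.6 → |·| ≈ 21.623, ∠ ≈ 87.35°
pole (1 + j1080·0.004) = 1 + j4.32 → |·| ≈ 4.4342, ∠ ≈ 76.97°
|G| = 0.00032 · 270 / (21.623 · 4.4342) ≈ 0.00090112
Gain = 20 log₁₀(0.00090112) ≈ -60.90 dB
∠G = (89.79°) − (87.35° + 76.97°) = -74.53°

At ω = 2500 rad/s:
zero (1 + j2500·0.25) = 1 + j625 → |·| ≈ 625, ∠ ≈ 89.91°
pole (1 + j2500·0.02) = 1 + j50 → |·| ≈ 50.01, ∠ ≈ 88.85°
pole (1 + j2500·0.004) = 1 + j10 → |·| ≈ 10.05, ∠ ≈ 84.29°
|G| = 0.00032 · 625 / (50.01 · 10.05) ≈ 0.00039793
Gain = 20 log₁₀(0.00039793) ≈ -68.00 dB
∠G = (89.91°) − (88.85° + 84.29°) = -83.23°

ω = 1080: -60.9 dB, -74.5°; ω = 2500: -68.0 dB, -83.2°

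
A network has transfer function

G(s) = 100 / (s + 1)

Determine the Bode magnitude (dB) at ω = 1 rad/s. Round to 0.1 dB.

Substitute s = j1:
Numerator: 100 = 100 + j0
Denominator: (j1) + 1 = 1 + j1
|N| = √(100² + 0²) ≈ 100, ∠N ≈ 0.00°
|D| = √(1² + 1²) ≈ 1.4142, ∠D ≈ 45.00°
|G| = 100 / 1.4142 ≈ 70.711
Gain = 20 log₁₀(70.711) ≈ 36.99 dB

37.0 dB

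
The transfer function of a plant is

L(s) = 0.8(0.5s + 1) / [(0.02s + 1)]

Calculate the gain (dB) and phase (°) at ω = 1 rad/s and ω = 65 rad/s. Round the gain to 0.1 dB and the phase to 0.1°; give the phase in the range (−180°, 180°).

At ω = 1 rad/s:
zero (1 + j1·0.5) = 1 + j0.5 → |·| ≈ 1.118, ∠ ≈ 26.57°
pole (1 + j1·0.02) = 1 + j0.02 → |·| ≈ 1.0002, ∠ ≈ 1.15°
|L| = 0.8 · 1.118 / (1.0002) ≈ 0.89422
Gain = 20 log₁₀(0.89422) ≈ -0.97 dB
∠L = (26.57°) − (1.15°) = 25.42°

At ω = 65 rad/s:
zero (1 + j65·0.5) = 1 + j32.5 → |·| ≈ 32.515, ∠ ≈ 88.24°
pole (1 + j65·0.02) = 1 + j1.3 → |·| ≈ 1.6401, ∠ ≈ 52.43°
|L| = 0.8 · 32.515 / (1.6401) ≈ 15.86
Gain = 20 log₁₀(15.86) ≈ 24.01 dB
∠L = (88.24°) − (52.43°) = 35.81°

ω = 1: -1.0 dB, 25.4°; ω = 65: 24.0 dB, 35.8°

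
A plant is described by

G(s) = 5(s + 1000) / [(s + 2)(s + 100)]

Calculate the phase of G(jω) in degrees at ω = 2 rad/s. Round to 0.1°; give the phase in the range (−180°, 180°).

-46.0°

At s = jω = j2:
zero (s+1000): 1000 + j2 → |·| = √(1000²+2²) = √1000004 ≈ 1000, ∠ = arctan(2/1000) ≈ 0.11°
pole (s+2): 2 + j2 → |·| = √(2²+2²) = √8 ≈ 2.8284, ∠ = arctan(2/2) ≈ 45.00°
pole (s+100): 100 + j2 → |·| = √(100²+2²) = √10004 ≈ 100.02, ∠ = arctan(2/100) ≈ 1.15°
∠G = 0.11° − 46.15° = -46.04°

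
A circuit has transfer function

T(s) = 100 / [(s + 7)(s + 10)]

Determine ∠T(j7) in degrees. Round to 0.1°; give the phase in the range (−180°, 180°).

At s = jω = j7:
pole (s+7): 7 + j7 → |·| = √(7²+7²) = √98 ≈ 9.8995, ∠ = arctan(7/7) ≈ 45.00°
pole (s+10): 10 + j7 → |·| = √(10²+7²) = √149 ≈ 12.207, ∠ = arctan(7/10) ≈ 34.99°
∠T = 0.00° − 79.99° = -79.99°

-80.0°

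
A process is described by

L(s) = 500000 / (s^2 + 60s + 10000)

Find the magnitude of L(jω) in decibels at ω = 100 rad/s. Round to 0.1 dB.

38.4 dB

At s = jω = j100:
quadratic: (j100)² + 60·j100 + 10000 = 0 + j6000 → |·| ≈ 6000, ∠ ≈ 90.00°
|L| = 500000 / 6000 ≈ 83.333
Gain = 20 log₁₀(83.333) ≈ 38.42 dB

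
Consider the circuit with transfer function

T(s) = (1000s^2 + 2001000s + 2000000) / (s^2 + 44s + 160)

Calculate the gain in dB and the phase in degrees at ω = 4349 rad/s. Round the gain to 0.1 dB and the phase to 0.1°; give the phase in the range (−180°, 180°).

Substitute s = j4349:
Numerator: 1000(j4349)^2 + 2001000(j4349) + 2000000 = -18911801000 + j8702349000
Denominator: (j4349)^2 + 44(j4349) + 160 = -18913641 + j191356
|N| = √(18911801000² + 8702349000²) ≈ 2.0818e+10, ∠N ≈ 155.29°
|D| = √(18913641² + 191356²) ≈ 1.8915e+07, ∠D ≈ 179.42°
|T| = 2.0818e+10 / 1.8915e+07 ≈ 1100.6
Gain = 20 log₁₀(1100.6) ≈ 60.83 dB
∠T = 155.29° − 179.42° = -24.13°

60.8 dB, -24.1°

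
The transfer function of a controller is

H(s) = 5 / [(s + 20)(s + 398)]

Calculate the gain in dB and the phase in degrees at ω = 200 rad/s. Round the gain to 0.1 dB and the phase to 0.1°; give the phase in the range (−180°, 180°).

At s = jω = j200:
pole (s+20): 20 + j200 → |·| = √(20²+200²) = √40400 ≈ 201, ∠ = arctan(200/20) ≈ 84.29°
pole (s+398): 398 + j200 → |·| = √(398²+200²) = √198404 ≈ 445.43, ∠ = arctan(200/398) ≈ 26.68°
|H| = 5 / 89531 ≈ 5.5847e-05
Gain = 20 log₁₀(5.5847e-05) ≈ -85.06 dB
∠H = 0.00° − 110.97° = -110.97°

-85.1 dB, -111.0°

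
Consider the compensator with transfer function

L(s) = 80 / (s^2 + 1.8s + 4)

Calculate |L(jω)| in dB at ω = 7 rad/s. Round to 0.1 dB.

4.7 dB

At s = jω = j7:
quadratic: (j7)² + 1.8·j7 + 4 = -45 + j12.6 → |·| ≈ 46.731, ∠ ≈ 164.36°
|L| = 80 / 46.731 ≈ 1.7119
Gain = 20 log₁₀(1.7119) ≈ 4.67 dB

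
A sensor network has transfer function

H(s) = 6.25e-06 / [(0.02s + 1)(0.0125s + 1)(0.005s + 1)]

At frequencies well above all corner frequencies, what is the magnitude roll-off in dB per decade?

Each pole contributes −20 dB/decade at high frequency; each zero contributes +20 dB/decade.
Net: 0 zero(s) − 3 pole(s) → -60 dB/decade.

-60 dB/decade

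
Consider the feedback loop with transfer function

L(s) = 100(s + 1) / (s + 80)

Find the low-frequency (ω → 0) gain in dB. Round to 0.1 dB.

1.9 dB

L(0) = 100·1 / (80) = 1.25
20 log₁₀(1.25) ≈ 1.94 dB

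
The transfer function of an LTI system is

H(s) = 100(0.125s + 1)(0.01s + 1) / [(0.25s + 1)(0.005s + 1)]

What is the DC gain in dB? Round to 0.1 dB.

H(0) = 100 · 1 / 1 = 100
20 log₁₀(100) ≈ 40.00 dB

40.0 dB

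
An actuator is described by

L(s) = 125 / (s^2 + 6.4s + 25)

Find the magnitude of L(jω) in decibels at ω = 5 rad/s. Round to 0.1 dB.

11.8 dB

At s = jω = j5:
quadratic: (j5)² + 6.4·j5 + 25 = 0 + j32 → |·| ≈ 32, ∠ ≈ 90.00°
|L| = 125 / 32 ≈ 3.9062
Gain = 20 log₁₀(3.9062) ≈ 11.84 dB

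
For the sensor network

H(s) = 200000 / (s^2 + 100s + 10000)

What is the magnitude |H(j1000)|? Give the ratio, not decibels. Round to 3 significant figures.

At s = jω = j1000:
quadratic: (j1000)² + 100·j1000 + 10000 = -990000 + j100000 → |·| ≈ 9.9504e+05, ∠ ≈ 174.23°
|H| = 200000 / 9.9504e+05 ≈ 0.201

0.201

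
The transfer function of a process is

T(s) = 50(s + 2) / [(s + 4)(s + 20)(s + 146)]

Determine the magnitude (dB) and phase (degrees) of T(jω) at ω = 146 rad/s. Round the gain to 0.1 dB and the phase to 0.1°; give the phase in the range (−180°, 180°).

At s = jω = j146:
zero (s+2): 2 + j146 → |·| = √(2²+146²) = √21320 ≈ 146.01, ∠ = arctan(146/2) ≈ 89.22°
pole (s+4): 4 + j146 → |·| = √(4²+146²) = √21332 ≈ 146.05, ∠ = arctan(146/4) ≈ 88.43°
pole (s+20): 20 + j146 → |·| = √(20²+146²) = √21716 ≈ 147.36, ∠ = arctan(146/20) ≈ 82.20°
pole (s+146): 146 + j146 → |·| = √(146²+146²) = √42632 ≈ 206.48, ∠ = arctan(146/146) ≈ 45.00°
|T| = 50 · 146.01 / 4.4438e+06 ≈ 0.0016429
Gain = 20 log₁₀(0.0016429) ≈ -55.69 dB
∠T = 89.22° − 215.63° = -126.41°

-55.7 dB, -126.4°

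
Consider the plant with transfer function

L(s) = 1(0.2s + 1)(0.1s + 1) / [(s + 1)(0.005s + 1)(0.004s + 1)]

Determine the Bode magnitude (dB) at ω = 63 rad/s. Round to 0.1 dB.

1.5 dB

At ω = 63 rad/s:
zero (1 + j63·0.2) = 1 + j12.6 → |·| ≈ 12.64, ∠ ≈ 85.46°
zero (1 + j63·0.1) = 1 + j6.3 → |·| ≈ 6.3789, ∠ ≈ 80.98°
pole (1 + j63·1) = 1 + j63 → |·| ≈ 63.008, ∠ ≈ 89.09°
pole (1 + j63·0.005) = 1 + j0.315 → |·| ≈ 1.0484, ∠ ≈ 17.48°
pole (1 + j63·0.004) = 1 + j0.252 → |·| ≈ 1.0313, ∠ ≈ 14.14°
|L| = 1 · 12.64 · 6.3789 / (63.008 · 1.0484 · 1.0313) ≈ 1.1835
Gain = 20 log₁₀(1.1835) ≈ 1.46 dB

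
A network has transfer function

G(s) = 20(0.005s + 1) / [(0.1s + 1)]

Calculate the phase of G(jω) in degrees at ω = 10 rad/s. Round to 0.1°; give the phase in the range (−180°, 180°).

-42.1°

At ω = 10 rad/s:
zero (1 + j10·0.005) = 1 + j0.05 → |·| ≈ 1.0012, ∠ ≈ 2.86°
pole (1 + j10·0.1) = 1 + j1 → |·| ≈ 1.4142, ∠ ≈ 45.00°
∠G = (2.86°) − (45.00°) = -42.14°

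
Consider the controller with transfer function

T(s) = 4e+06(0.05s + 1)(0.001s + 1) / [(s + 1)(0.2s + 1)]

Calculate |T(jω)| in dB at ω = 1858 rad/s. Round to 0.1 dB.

At ω = 1858 rad/s:
zero (1 + j1858·0.05) = 1 + j92.9 → |·| ≈ 92.905, ∠ ≈ 89.38°
zero (1 + j1858·0.001) = 1 + j1.858 → |·| ≈ 2.11, ∠ ≈ 61.71°
pole (1 + j1858·1) = 1 + j1858 → |·| ≈ 1858, ∠ ≈ 89.97°
pole (1 + j1858·0.2) = 1 + j371.6 → |·| ≈ 371.6, ∠ ≈ 89.85°
|T| = 4e+06 · 92.905 · 2.11 / (1858 · 371.6) ≈ 1135.7
Gain = 20 log₁₀(1135.7) ≈ 61.11 dB

61.1 dB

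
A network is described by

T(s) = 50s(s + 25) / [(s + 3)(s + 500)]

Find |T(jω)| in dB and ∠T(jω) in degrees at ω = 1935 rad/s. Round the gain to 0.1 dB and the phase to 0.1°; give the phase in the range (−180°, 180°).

At s = jω = j1935:
zero (s+25): 25 + j1935 → |·| = √(25²+1935²) = √3744850 ≈ 1935.2, ∠ = arctan(1935/25) ≈ 89.26°
zero at origin: s = j1935 → |·| = 1935, ∠ = 90.00°
pole (s+3): 3 + j1935 → |·| = √(3²+1935²) = √3744234 ≈ 1935, ∠ = arctan(1935/3) ≈ 89.91°
pole (s+500): 500 + j1935 → |·| = √(500²+1935²) = √3994225 ≈ 1998.6, ∠ = arctan(1935/500) ≈ 75.51°
|T| = 50 · 3.7446e+06 / 3.8673e+06 ≈ 48.414
Gain = 20 log₁₀(48.414) ≈ 33.70 dB
∠T = 179.26° − 165.42° = 13.84°

33.7 dB, 13.8°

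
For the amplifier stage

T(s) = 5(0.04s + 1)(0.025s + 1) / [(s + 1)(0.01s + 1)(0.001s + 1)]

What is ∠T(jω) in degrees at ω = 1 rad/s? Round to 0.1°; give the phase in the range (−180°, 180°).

-41.9°

At ω = 1 rad/s:
zero (1 + j1·0.04) = 1 + j0.04 → |·| ≈ 1.0008, ∠ ≈ 2.29°
zero (1 + j1·0.025) = 1 + j0.025 → |·| ≈ 1.0003, ∠ ≈ 1.43°
pole (1 + j1·1) = 1 + j1 → |·| ≈ 1.4142, ∠ ≈ 45.00°
pole (1 + j1·0.01) = 1 + j0.01 → |·| ≈ 1, ∠ ≈ 0.57°
pole (1 + j1·0.001) = 1 + j0.001 → |·| ≈ 1, ∠ ≈ 0.06°
∠T = (2.29° + 1.43°) − (45.00° + 0.57° + 0.06°) = -41.91°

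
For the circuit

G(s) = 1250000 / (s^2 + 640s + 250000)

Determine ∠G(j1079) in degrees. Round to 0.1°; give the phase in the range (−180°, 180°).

-142.9°

At s = jω = j1079:
quadratic: (j1079)² + 640·j1079 + 250000 = -914241 + j690560 → |·| ≈ 1.1457e+06, ∠ ≈ 142.93°
∠G = 0.00° − 142.93° = -142.93°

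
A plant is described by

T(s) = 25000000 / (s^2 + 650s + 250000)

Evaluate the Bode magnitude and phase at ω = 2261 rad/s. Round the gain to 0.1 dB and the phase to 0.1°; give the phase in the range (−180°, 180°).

At s = jω = j2261:
quadratic: (j2261)² + 650·j2261 + 250000 = -4862121 + j1469650 → |·| ≈ 5.0794e+06, ∠ ≈ 163.18°
|T| = 25000000 / 5.0794e+06 ≈ 4.9218
Gain = 20 log₁₀(4.9218) ≈ 13.84 dB
∠T = 0.00° − 163.18° = -163.18°

13.8 dB, -163.2°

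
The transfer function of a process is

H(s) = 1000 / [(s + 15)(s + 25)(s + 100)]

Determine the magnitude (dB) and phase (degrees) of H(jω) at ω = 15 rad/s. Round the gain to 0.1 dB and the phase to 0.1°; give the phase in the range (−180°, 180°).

-35.9 dB, -84.5°

At s = jω = j15:
pole (s+15): 15 + j15 → |·| = √(15²+15²) = √450 ≈ 21.213, ∠ = arctan(15/15) ≈ 45.00°
pole (s+25): 25 + j15 → |·| = √(25²+15²) = √850 ≈ 29.155, ∠ = arctan(15/25) ≈ 30.96°
pole (s+100): 100 + j15 → |·| = √(100²+15²) = √10225 ≈ 101.12, ∠ = arctan(15/100) ≈ 8.53°
|H| = 1000 / 62539 ≈ 0.01599
Gain = 20 log₁₀(0.01599) ≈ -35.92 dB
∠H = 0.00° − 84.49° = -84.49°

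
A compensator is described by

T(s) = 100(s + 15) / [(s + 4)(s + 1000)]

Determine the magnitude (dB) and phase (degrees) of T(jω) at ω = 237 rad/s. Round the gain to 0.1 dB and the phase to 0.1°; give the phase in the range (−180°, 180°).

-20.2 dB, -16.0°

At s = jω = j237:
zero (s+15): 15 + j237 → |·| = √(15²+237²) = √56394 ≈ 237.47, ∠ = arctan(237/15) ≈ 86.38°
pole (s+4): 4 + j237 → |·| = √(4²+237²) = √56185 ≈ 237.03, ∠ = arctan(237/4) ≈ 89.03°
pole (s+1000): 1000 + j237 → |·| = √(1000²+237²) = √1056169 ≈ 1027.7, ∠ = arctan(237/1000) ≈ 13.33°
|T| = 100 · 237.47 / 2.436e+05 ≈ 0.097484
Gain = 20 log₁₀(0.097484) ≈ -20.22 dB
∠T = 86.38° − 102.36° = -15.98°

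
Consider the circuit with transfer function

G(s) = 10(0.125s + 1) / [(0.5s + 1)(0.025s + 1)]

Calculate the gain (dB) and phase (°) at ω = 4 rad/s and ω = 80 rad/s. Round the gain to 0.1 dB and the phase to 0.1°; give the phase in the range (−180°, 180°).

At ω = 4 rad/s:
zero (1 + j4·0.125) = 1 + j0.5 → |·| ≈ 1.118, ∠ ≈ 26.57°
pole (1 + j4·0.5) = 1 + j2 → |·| ≈ 2.2361, ∠ ≈ 63.43°
pole (1 + j4·0.025) = 1 + j0.1 → |·| ≈ 1.005, ∠ ≈ 5.71°
|G| = 10 · 1.118 / (2.2361 · 1.005) ≈ 4.9749
Gain = 20 log₁₀(4.9749) ≈ 13.94 dB
∠G = (26.57°) − (63.43° + 5.71°) = -42.57°

At ω = 80 rad/s:
zero (1 + j80·0.125) = 1 + j10 → |·| ≈ 10.05, ∠ ≈ 84.29°
pole (1 + j80·0.5) = 1 + j40 → |·| ≈ 40.012, ∠ ≈ 88.57°
pole (1 + j80·0.025) = 1 + j2 → |·| ≈ 2.2361, ∠ ≈ 63.43°
|G| = 10 · 10.05 / (40.012 · 2.2361) ≈ 1.1233
Gain = 20 log₁₀(1.1233) ≈ 1.01 dB
∠G = (84.29°) − (88.57° + 63.43°) = -67.71°

ω = 4: 13.9 dB, -42.6°; ω = 80: 1.0 dB, -67.7°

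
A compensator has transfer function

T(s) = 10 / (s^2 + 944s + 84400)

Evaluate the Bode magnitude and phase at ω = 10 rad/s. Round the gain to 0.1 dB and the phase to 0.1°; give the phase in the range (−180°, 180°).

-78.6 dB, -6.4°

Substitute s = j10:
Numerator: 10 = 10 + j0
Denominator: (j10)^2 + 944(j10) + 84400 = 84300 + j9440
|N| = √(10² + 0²) ≈ 10, ∠N ≈ 0.00°
|D| = √(84300² + 9440²) ≈ 84827, ∠D ≈ 6.39°
|T| = 10 / 84827 ≈ 0.00011789
Gain = 20 log₁₀(0.00011789) ≈ -78.57 dB
∠T = 0.00° − 6.39° = -6.39°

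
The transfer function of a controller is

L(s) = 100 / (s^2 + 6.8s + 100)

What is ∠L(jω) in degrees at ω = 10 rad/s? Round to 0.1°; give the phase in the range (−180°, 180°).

-90.0°

At s = jω = j10:
quadratic: (j10)² + 6.8·j10 + 100 = 0 + j68 → |·| ≈ 68, ∠ ≈ 90.00°
∠L = 0.00° − 90.00° = -90.00°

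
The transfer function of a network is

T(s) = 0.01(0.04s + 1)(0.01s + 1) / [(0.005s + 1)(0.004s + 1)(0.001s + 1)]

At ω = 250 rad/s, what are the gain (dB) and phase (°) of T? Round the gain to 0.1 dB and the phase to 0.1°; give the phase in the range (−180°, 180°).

-18.7 dB, 42.1°

At ω = 250 rad/s:
zero (1 + j250·0.04) = 1 + j10 → |·| ≈ 10.05, ∠ ≈ 84.29°
zero (1 + j250·0.01) = 1 + j2.5 → |·| ≈ 2.6926, ∠ ≈ 68.20°
pole (1 + j250·0.005) = 1 + j1.25 → |·| ≈ 1.6008, ∠ ≈ 51.34°
pole (1 + j250·0.004) = 1 + j1 → |·| ≈ 1.4142, ∠ ≈ 45.00°
pole (1 + j250·0.001) = 1 + j0.25 → |·| ≈ 1.0308, ∠ ≈ 14.04°
|T| = 0.01 · 10.05 · 2.6926 / (1.6008 · 1.4142 · 1.0308) ≈ 0.11596
Gain = 20 log₁₀(0.11596) ≈ -18.71 dB
∠T = (84.29° + 68.20°) − (51.34° + 45.00° + 14.04°) = 42.11°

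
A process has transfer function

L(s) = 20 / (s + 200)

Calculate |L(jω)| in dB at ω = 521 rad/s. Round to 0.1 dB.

Substitute s = j521:
Numerator: 20 = 20 + j0
Denominator: (j521) + 200 = 200 + j521
|N| = √(20² + 0²) ≈ 20, ∠N ≈ 0.00°
|D| = √(200² + 521²) ≈ 558.07, ∠D ≈ 69.00°
|L| = 20 / 558.07 ≈ 0.035838
Gain = 20 log₁₀(0.035838) ≈ -28.91 dB

-28.9 dB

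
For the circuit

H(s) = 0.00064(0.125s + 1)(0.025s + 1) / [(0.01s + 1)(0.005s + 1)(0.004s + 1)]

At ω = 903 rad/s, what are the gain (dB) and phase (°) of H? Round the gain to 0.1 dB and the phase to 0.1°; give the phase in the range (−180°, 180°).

-39.7 dB, -58.8°

At ω = 903 rad/s:
zero (1 + j903·0.125) = 1 + j112.875 → |·| ≈ 112.88, ∠ ≈ 89.49°
zero (1 + j903·0.025) = 1 + j22.575 → |·| ≈ 22.597, ∠ ≈ 87.46°
pole (1 + j903·0.01) = 1 + j9.03 → |·| ≈ 9.0852, ∠ ≈ 83.68°
pole (1 + j903·0.005) = 1 + j4.515 → |·| ≈ 4.6244, ∠ ≈ 77.51°
pole (1 + j903·0.004) = 1 + j3.612 → |·| ≈ 3.7479, ∠ ≈ 74.52°
|H| = 0.00064 · 112.88 · 22.597 / (9.0852 · 4.6244 · 3.7479) ≈ 0.010367
Gain = 20 log₁₀(0.010367) ≈ -39.69 dB
∠H = (89.49° + 87.46°) − (83.68° + 77.51° + 74.52°) = -58.76°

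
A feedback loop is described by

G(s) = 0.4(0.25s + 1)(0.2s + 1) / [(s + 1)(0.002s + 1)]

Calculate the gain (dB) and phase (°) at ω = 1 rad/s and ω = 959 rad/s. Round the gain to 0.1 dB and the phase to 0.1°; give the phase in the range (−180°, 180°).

At ω = 1 rad/s:
zero (1 + j1·0.25) = 1 + j0.25 → |·| ≈ 1.0308, ∠ ≈ 14.04°
zero (1 + j1·0.2) = 1 + j0.2 → |·| ≈ 1.0198, ∠ ≈ 11.31°
pole (1 + j1·1) = 1 + j1 → |·| ≈ 1.4142, ∠ ≈ 45.00°
pole (1 + j1·0.002) = 1 + j0.002 → |·| ≈ 1, ∠ ≈ 0.11°
|G| = 0.4 · 1.0308 · 1.0198 / (1.4142 · 1) ≈ 0.29733
Gain = 20 log₁₀(0.29733) ≈ -10.54 dB
∠G = (14.04° + 11.31°) − (45.00° + 0.11°) = -19.76°

At ω = 959 rad/s:
zero (1 + j959·0.25) = 1 + j239.75 → |·| ≈ 239.75, ∠ ≈ 89.76°
zero (1 + j959·0.2) = 1 + j191.8 → |·| ≈ 191.8, ∠ ≈ 89.70°
pole (1 + j959·1) = 1 + j959 → |·| ≈ 959, ∠ ≈ 89.94°
pole (1 + j959·0.002) = 1 + j1.918 → |·| ≈ 2.163, ∠ ≈ 62.46°
|G| = 0.4 · 239.75 · 191.8 / (959 · 2.163) ≈ 8.8673
Gain = 20 log₁₀(8.8673) ≈ 18.96 dB
∠G = (89.76° + 89.70°) − (89.94° + 62.46°) = 27.06°

ω = 1: -10.5 dB, -19.8°; ω = 959: 19.0 dB, 27.1°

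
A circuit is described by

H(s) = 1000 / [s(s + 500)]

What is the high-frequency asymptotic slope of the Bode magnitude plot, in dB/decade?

Each pole contributes −20 dB/decade at high frequency; each zero contributes +20 dB/decade.
Net: 0 zero(s) − 2 pole(s) → -40 dB/decade.

-40 dB/decade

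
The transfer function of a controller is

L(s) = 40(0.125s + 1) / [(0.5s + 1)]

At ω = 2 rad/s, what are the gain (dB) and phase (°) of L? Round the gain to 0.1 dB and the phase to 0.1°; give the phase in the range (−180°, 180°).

29.3 dB, -31.0°

At ω = 2 rad/s:
zero (1 + j2·0.125) = 1 + j0.25 → |·| ≈ 1.0308, ∠ ≈ 14.04°
pole (1 + j2·0.5) = 1 + j1 → |·| ≈ 1.4142, ∠ ≈ 45.00°
|L| = 40 · 1.0308 / (1.4142) ≈ 29.156
Gain = 20 log₁₀(29.156) ≈ 29.29 dB
∠L = (14.04°) − (45.00°) = -30.96°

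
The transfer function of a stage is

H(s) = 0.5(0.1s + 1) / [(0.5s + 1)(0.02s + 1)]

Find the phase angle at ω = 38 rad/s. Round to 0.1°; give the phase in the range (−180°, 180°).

At ω = 38 rad/s:
zero (1 + j38·0.1) = 1 + j3.8 → |·| ≈ 3.9294, ∠ ≈ 75.26°
pole (1 + j38·0.5) = 1 + j19 → |·| ≈ 19.026, ∠ ≈ 86.99°
pole (1 + j38·0.02) = 1 + j0.76 → |·| ≈ 1.256, ∠ ≈ 37.23°
∠H = (75.26°) − (86.99° + 37.23°) = -48.96°

-49.0°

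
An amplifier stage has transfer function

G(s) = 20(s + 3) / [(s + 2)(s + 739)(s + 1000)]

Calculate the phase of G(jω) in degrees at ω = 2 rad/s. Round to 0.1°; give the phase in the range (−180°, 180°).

-11.6°

At s = jω = j2:
zero (s+3): 3 + j2 → |·| = √(3²+2²) = √13 ≈ 3.6056, ∠ = arctan(2/3) ≈ 33.69°
pole (s+2): 2 + j2 → |·| = √(2²+2²) = √8 ≈ 2.8284, ∠ = arctan(2/2) ≈ 45.00°
pole (s+739): 739 + j2 → |·| = √(739²+2²) = √546125 ≈ 739, ∠ = arctan(2/739) ≈ 0.16°
pole (s+1000): 1000 + j2 → |·| = √(1000²+2²) = √1000004 ≈ 1000, ∠ = arctan(2/1000) ≈ 0.11°
∠G = 33.69° − 45.27° = -11.58°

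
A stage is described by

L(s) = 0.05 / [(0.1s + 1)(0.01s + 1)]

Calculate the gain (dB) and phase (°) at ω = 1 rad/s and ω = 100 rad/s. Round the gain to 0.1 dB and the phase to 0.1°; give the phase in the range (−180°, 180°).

At ω = 1 rad/s:
pole (1 + j1·0.1) = 1 + j0.1 → |·| ≈ 1.005, ∠ ≈ 5.71°
pole (1 + j1·0.01) = 1 + j0.01 → |·| ≈ 1, ∠ ≈ 0.57°
|L| = 0.05 · 1 / (1.005 · 1) ≈ 0.049751
Gain = 20 log₁₀(0.049751) ≈ -26.06 dB
∠L = (0°) − (5.71° + 0.57°) = -6.28°

At ω = 100 rad/s:
pole (1 + j100·0.1) = 1 + j10 → |·| ≈ 10.05, ∠ ≈ 84.29°
pole (1 + j100·0.01) = 1 + j1 → |·| ≈ 1.4142, ∠ ≈ 45.00°
|L| = 0.05 · 1 / (10.05 · 1.4142) ≈ 0.003518
Gain = 20 log₁₀(0.003518) ≈ -49.07 dB
∠L = (0°) − (84.29° + 45.00°) = -129.29°

ω = 1: -26.1 dB, -6.3°; ω = 100: -49.1 dB, -129.3°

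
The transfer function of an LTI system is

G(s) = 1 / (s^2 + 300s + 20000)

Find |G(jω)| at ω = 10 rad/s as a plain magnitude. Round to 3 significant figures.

Substitute s = j10:
Numerator: 1 = 1 + j0
Denominator: (j10)^2 + 300(j10) + 20000 = 19900 + j3000
|N| = √(1² + 0²) ≈ 1, ∠N ≈ 0.00°
|D| = √(19900² + 3000²) ≈ 20125, ∠D ≈ 8.57°
|G| = 1 / 20125 ≈ 4.9689e-05

4.97e-05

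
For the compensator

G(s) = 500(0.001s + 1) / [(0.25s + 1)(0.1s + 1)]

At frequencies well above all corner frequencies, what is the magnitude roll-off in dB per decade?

Each pole contributes −20 dB/decade at high frequency; each zero contributes +20 dB/decade.
Net: 1 zero(s) − 2 pole(s) → -20 dB/decade.

-20 dB/decade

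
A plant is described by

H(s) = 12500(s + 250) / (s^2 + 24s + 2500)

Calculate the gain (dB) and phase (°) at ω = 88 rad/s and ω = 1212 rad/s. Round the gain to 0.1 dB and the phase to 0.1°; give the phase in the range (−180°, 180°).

At s = jω = j88:
zero (s+250): 250 + j88 → |·| = √(250²+88²) = √70244 ≈ 265.04, ∠ = arctan(88/250) ≈ 19.39°
quadratic: (j88)² + 24·j88 + 2500 = -5244 + j2112 → |·| ≈ 5653.3, ∠ ≈ 158.06°
|H| = 12500 · 265.04 / 5653.3 ≈ 586.03
Gain = 20 log₁₀(586.03) ≈ 55.36 dB
∠H = 19.39° − 158.06° = -138.67°

At s = jω = j1212:
zero (s+250): 250 + j1212 → |·| = √(250²+1212²) = √1531444 ≈ 1237.5, ∠ = arctan(1212/250) ≈ 78.35°
quadratic: (j1212)² + 24·j1212 + 2500 = -1466444 + j29088 → |·| ≈ 1.4667e+06, ∠ ≈ 178.86°
|H| = 12500 · 1237.5 / 1.4667e+06 ≈ 10.547
Gain = 20 log₁₀(10.547) ≈ 20.46 dB
∠H = 78.35° − 178.86° = -100.51°

ω = 88: 55.4 dB, -138.7°; ω = 1212: 20.5 dB, -100.5°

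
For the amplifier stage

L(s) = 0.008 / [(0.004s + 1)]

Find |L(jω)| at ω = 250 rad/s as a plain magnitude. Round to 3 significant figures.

0.00566

At ω = 250 rad/s:
pole (1 + j250·0.004) = 1 + j1 → |·| ≈ 1.4142, ∠ ≈ 45.00°
|L| = 0.008 · 1 / (1.4142) ≈ 0.0056569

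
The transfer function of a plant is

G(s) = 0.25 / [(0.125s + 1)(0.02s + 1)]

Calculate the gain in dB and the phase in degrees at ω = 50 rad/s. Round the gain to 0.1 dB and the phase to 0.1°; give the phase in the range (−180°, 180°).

At ω = 50 rad/s:
pole (1 + j50·0.125) = 1 + j6.25 → |·| ≈ 6.3295, ∠ ≈ 80.91°
pole (1 + j50·0.02) = 1 + j1 → |·| ≈ 1.4142, ∠ ≈ 45.00°
|G| = 0.25 · 1 / (6.3295 · 1.4142) ≈ 0.027929
Gain = 20 log₁₀(0.027929) ≈ -31.08 dB
∠G = (0°) − (80.91° + 45.00°) = -125.91°

-31.1 dB, -125.9°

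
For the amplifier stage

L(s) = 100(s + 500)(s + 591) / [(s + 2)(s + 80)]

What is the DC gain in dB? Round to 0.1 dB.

L(0) = 100·500·591 / (2·80) ≈ 1.8469e+05
20 log₁₀(1.8469e+05) ≈ 105.33 dB

105.3 dB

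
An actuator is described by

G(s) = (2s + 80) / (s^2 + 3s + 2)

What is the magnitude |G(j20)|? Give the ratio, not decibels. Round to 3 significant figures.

Substitute s = j20:
Numerator: 2(j20) + 80 = 80 + j40
Denominator: (j20)^2 + 3(j20) + 2 = -398 + j60
|N| = √(80² + 40²) ≈ 89.443, ∠N ≈ 26.57°
|D| = √(398² + 60²) ≈ 402.5, ∠D ≈ 171.43°
|G| = 89.443 / 402.5 ≈ 0.22222

0.222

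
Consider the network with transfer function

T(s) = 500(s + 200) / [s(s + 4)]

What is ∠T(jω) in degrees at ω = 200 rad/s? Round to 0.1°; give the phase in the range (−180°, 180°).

-133.9°

At s = jω = j200:
zero (s+200): 200 + j200 → |·| = √(200²+200²) = √80000 ≈ 282.84, ∠ = arctan(200/200) ≈ 45.00°
pole (s+4): 4 + j200 → |·| = √(4²+200²) = √40016 ≈ 200.04, ∠ = arctan(200/4) ≈ 88.85°
pole at origin: |s| = 200, ∠ = 90.00° (in denominator)
∠T = 45.00° − 178.85° = -133.85°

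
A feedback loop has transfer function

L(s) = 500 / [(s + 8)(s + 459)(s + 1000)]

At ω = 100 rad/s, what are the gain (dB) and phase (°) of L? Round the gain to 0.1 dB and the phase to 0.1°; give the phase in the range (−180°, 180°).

At s = jω = j100:
pole (s+8): 8 + j100 → |·| = √(8²+100²) = √10064 ≈ 100.32, ∠ = arctan(100/8) ≈ 85.43°
pole (s+459): 459 + j100 → |·| = √(459²+100²) = √220681 ≈ 469.77, ∠ = arctan(100/459) ≈ 12.29°
pole (s+1000): 1000 + j100 → |·| = √(1000²+100²) = √1010000 ≈ 1005, ∠ = arctan(100/1000) ≈ 5.71°
|L| = 500 / 4.7363e+07 ≈ 1.0557e-05
Gain = 20 log₁₀(1.0557e-05) ≈ -99.53 dB
∠L = 0.00° − 103.43° = -103.43°

-99.5 dB, -103.4°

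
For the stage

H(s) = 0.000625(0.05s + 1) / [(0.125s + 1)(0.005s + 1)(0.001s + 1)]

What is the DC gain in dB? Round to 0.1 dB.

H(0) = 0.000625 · 1 / 1 = 0.000625
20 log₁₀(0.000625) ≈ -64.08 dB

-64.1 dB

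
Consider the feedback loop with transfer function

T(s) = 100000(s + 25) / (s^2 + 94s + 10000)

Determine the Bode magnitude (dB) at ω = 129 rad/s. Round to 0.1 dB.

At s = jω = j129:
zero (s+25): 25 + j129 → |·| = √(25²+129²) = √17266 ≈ 131.4, ∠ = arctan(129/25) ≈ 79.03°
quadratic: (j129)² + 94·j129 + 10000 = -6641 + j12126 → |·| ≈ 13825, ∠ ≈ 118.71°
|T| = 100000 · 131.4 / 13825 ≈ 950.45
Gain = 20 log₁₀(950.45) ≈ 59.56 dB

59.6 dB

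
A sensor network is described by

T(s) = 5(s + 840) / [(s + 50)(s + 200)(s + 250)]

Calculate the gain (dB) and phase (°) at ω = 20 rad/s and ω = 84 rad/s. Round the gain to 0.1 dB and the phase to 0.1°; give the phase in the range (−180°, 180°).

At s = jω = j20:
zero (s+840): 840 + j20 → |·| = √(840²+20²) = √706000 ≈ 840.24, ∠ = arctan(20/840) ≈ 1.36°
pole (s+50): 50 + j20 → |·| = √(50²+20²) = √2900 ≈ 53.852, ∠ = arctan(20/50) ≈ 21.80°
pole (s+200): 200 + j20 → |·| = √(200²+20²) = √40400 ≈ 201, ∠ = arctan(20/200) ≈ 5.71°
pole (s+250): 250 + j20 → |·| = √(250²+20²) = √62900 ≈ 250.8, ∠ = arctan(20/250) ≈ 4.57°
|T| = 5 · 840.24 / 2.7147e+06 ≈ 0.0015476
Gain = 20 log₁₀(0.0015476) ≈ -56.21 dB
∠T = 1.36° − 32.08° = -30.72°

At s = jω = j84:
zero (s+840): 840 + j84 → |·| = √(840²+84²) = √712656 ≈ 844.19, ∠ = arctan(84/840) ≈ 5.71°
pole (s+50): 50 + j84 → |·| = √(50²+84²) = √9556 ≈ 97.755, ∠ = arctan(84/50) ≈ 59.24°
pole (s+200): 200 + j84 → |·| = √(200²+84²) = √47056 ≈ 216.92, ∠ = arctan(84/200) ≈ 22.78°
pole (s+250): 250 + j84 → |·| = √(250²+84²) = √69556 ≈ 263.73, ∠ = arctan(84/250) ≈ 18.57°
|T| = 5 · 844.19 / 5.5924e+06 ≈ 0.00075477
Gain = 20 log₁₀(0.00075477) ≈ -62.44 dB
∠T = 5.71° − 100.59° = -94.88°

ω = 20: -56.2 dB, -30.7°; ω = 84: -62.4 dB, -94.9°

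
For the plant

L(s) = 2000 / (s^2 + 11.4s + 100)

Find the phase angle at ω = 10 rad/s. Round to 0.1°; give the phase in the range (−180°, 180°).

At s = jω = j10:
quadratic: (j10)² + 11.4·j10 + 100 = 0 + j114 → |·| ≈ 114, ∠ ≈ 90.00°
∠L = 0.00° − 90.00° = -90.00°

-90.0°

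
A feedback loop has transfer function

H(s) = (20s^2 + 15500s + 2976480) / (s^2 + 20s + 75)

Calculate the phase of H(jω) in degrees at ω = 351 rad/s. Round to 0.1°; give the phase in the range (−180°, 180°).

Substitute s = j351:
Numerator: 20(j351)^2 + 15500(j351) + 2976480 = 512460 + j5440500
Denominator: (j351)^2 + 20(j351) + 75 = -123126 + j7020
|N| = √(512460² + 5440500²) ≈ 5.4646e+06, ∠N ≈ 84.62°
|D| = √(123126² + 7020²) ≈ 1.2333e+05, ∠D ≈ 176.74°
∠H = 84.62° − 176.74° = -92.12°

-92.1°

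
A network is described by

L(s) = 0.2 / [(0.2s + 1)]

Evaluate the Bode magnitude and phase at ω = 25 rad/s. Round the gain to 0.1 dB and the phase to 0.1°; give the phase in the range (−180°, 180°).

At ω = 25 rad/s:
pole (1 + j25·0.2) = 1 + j5 → |·| ≈ 5.099, ∠ ≈ 78.69°
|L| = 0.2 · 1 / (5.099) ≈ 0.039223
Gain = 20 log₁₀(0.039223) ≈ -28.13 dB
∠L = (0°) − (78.69°) = -78.69°

-28.1 dB, -78.7°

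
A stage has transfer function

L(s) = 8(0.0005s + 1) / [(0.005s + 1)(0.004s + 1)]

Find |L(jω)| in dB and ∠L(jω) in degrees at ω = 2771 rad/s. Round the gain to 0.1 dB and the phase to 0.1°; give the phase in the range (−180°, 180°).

At ω = 2771 rad/s:
zero (1 + j2771·0.0005) = 1 + j1.3855 → |·| ≈ 1.7087, ∠ ≈ 54.18°
pole (1 + j2771·0.005) = 1 + j13.855 → |·| ≈ 13.891, ∠ ≈ 85.87°
pole (1 + j2771·0.004) = 1 + j11.084 → |·| ≈ 11.129, ∠ ≈ 84.84°
|L| = 8 · 1.7087 / (13.891 · 11.129) ≈ 0.088423
Gain = 20 log₁₀(0.088423) ≈ -21.07 dB
∠L = (54.18°) − (85.87° + 84.84°) = -116.53°

-21.1 dB, -116.5°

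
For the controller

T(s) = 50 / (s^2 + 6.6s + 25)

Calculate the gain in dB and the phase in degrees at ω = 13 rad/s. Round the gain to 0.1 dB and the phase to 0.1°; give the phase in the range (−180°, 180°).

-10.5 dB, -149.2°

At s = jω = j13:
quadratic: (j13)² + 6.6·j13 + 25 = -144 + j85.8 → |·| ≈ 167.62, ∠ ≈ 149.21°
|T| = 50 / 167.62 ≈ 0.29829
Gain = 20 log₁₀(0.29829) ≈ -10.51 dB
∠T = 0.00° − 149.21° = -149.21°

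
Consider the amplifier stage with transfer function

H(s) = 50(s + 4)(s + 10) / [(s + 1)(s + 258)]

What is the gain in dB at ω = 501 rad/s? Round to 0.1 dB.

33.0 dB

At s = jω = j501:
zero (s+4): 4 + j501 → |·| = √(4²+501²) = √251017 ≈ 501.02, ∠ = arctan(501/4) ≈ 89.54°
zero (s+10): 10 + j501 → |·| = √(10²+501²) = √251101 ≈ 501.1, ∠ = arctan(501/10) ≈ 88.86°
pole (s+1): 1 + j501 → |·| = √(1²+501²) = √251002 ≈ 501, ∠ = arctan(501/1) ≈ 89.89°
pole (s+258): 258 + j501 → |·| = √(258²+501²) = √317565 ≈ 563.53, ∠ = arctan(501/258) ≈ 62.75°
|H| = 50 · 2.5106e+05 / 2.8233e+05 ≈ 44.462
Gain = 20 log₁₀(44.462) ≈ 32.96 dB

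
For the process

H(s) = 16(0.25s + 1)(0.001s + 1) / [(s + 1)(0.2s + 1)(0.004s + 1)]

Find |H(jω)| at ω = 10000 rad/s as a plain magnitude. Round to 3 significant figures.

At ω = 10000 rad/s:
zero (1 + j10000·0.25) = 1 + j2500 → |·| ≈ 2500, ∠ ≈ 89.98°
zero (1 + j10000·0.001) = 1 + j10 → |·| ≈ 10.05, ∠ ≈ 84.29°
pole (1 + j10000·1) = 1 + j10000 → |·| ≈ 10000, ∠ ≈ 89.99°
pole (1 + j10000·0.2) = 1 + j2000 → |·| ≈ 2000, ∠ ≈ 89.97°
pole (1 + j10000·0.004) = 1 + j40 → |·| ≈ 40.012, ∠ ≈ 88.57°
|H| = 16 · 2500 · 10.05 / (10000 · 2000 · 40.012) ≈ 0.00050235

0.000502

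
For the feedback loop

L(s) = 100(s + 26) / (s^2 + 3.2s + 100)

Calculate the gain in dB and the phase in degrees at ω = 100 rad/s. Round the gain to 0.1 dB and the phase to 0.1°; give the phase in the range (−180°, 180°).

At s = jω = j100:
zero (s+26): 26 + j100 → |·| = √(26²+100²) = √10676 ≈ 103.32, ∠ = arctan(100/26) ≈ 75.43°
quadratic: (j100)² + 3.2·j100 + 100 = -9900 + j320 → |·| ≈ 9905.2, ∠ ≈ 178.15°
|L| = 100 · 103.32 / 9905.2 ≈ 1.0431
Gain = 20 log₁₀(1.0431) ≈ 0.37 dB
∠L = 75.43° − 178.15° = -102.72°

0.4 dB, -102.7°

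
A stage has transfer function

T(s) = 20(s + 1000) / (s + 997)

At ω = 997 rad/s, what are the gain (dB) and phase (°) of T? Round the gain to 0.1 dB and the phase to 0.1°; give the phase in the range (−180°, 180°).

At s = jω = j997:
zero (s+1000): 1000 + j997 → |·| = √(1000²+997²) = √1994009 ≈ 1412.1, ∠ = arctan(997/1000) ≈ 44.91°
pole (s+997): 997 + j997 → |·| = √(997²+997²) = √1988018 ≈ 1410, ∠ = arctan(997/997) ≈ 45.00°
|T| = 20 · 1412.1 / 1410 ≈ 20.03
Gain = 20 log₁₀(20.03) ≈ 26.03 dB
∠T = 44.91° − 45.00° = -0.09°

26.0 dB, -0.1°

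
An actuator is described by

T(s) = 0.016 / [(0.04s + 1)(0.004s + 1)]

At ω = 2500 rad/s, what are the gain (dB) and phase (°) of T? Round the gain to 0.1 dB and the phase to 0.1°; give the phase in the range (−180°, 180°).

At ω = 2500 rad/s:
pole (1 + j2500·0.04) = 1 + j100 → |·| ≈ 100, ∠ ≈ 89.43°
pole (1 + j2500·0.004) = 1 + j10 → |·| ≈ 10.05, ∠ ≈ 84.29°
|T| = 0.016 · 1 / (100 · 10.05) ≈ 1.592e-05
Gain = 20 log₁₀(1.592e-05) ≈ -95.96 dB
∠T = (0°) − (89.43° + 84.29°) = -173.72°

-96.0 dB, -173.7°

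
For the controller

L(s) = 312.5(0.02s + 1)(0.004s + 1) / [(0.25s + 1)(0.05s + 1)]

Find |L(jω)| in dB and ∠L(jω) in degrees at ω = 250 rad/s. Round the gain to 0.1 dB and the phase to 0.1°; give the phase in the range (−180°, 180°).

At ω = 250 rad/s:
zero (1 + j250·0.02) = 1 + j5 → |·| ≈ 5.099, ∠ ≈ 78.69°
zero (1 + j250·0.004) = 1 + j1 → |·| ≈ 1.4142, ∠ ≈ 45.00°
pole (1 + j250·0.25) = 1 + j62.5 → |·| ≈ 62.508, ∠ ≈ 89.08°
pole (1 + j250·0.05) = 1 + j12.5 → |·| ≈ 12.54, ∠ ≈ 85.43°
|L| = 312.5 · 5.099 · 1.4142 / (62.508 · 12.54) ≈ 2.8748
Gain = 20 log₁₀(2.8748) ≈ 9.17 dB
∠L = (78.69° + 45.00°) − (89.08° + 85.43°) = -50.82°

9.2 dB, -50.8°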